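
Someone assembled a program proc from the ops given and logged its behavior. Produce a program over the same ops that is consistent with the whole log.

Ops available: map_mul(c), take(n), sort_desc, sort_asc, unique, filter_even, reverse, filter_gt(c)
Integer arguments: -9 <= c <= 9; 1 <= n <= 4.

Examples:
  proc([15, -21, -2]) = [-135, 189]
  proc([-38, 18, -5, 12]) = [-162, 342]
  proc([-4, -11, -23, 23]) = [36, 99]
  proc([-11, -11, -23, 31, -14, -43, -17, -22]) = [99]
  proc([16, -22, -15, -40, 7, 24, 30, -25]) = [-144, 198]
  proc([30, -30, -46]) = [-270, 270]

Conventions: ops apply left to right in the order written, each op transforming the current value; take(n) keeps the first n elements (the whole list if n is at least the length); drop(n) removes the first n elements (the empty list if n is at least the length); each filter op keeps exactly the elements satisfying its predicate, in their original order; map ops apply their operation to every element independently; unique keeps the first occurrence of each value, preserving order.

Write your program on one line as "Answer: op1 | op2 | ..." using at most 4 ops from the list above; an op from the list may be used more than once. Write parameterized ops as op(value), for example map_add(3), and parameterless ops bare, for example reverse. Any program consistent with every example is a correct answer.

take(2) | map_mul(-9) | sort_asc | unique

Check, running the answer program on each example:
  [15, -21, -2] -> [15, -21] -> [-135, 189] -> [-135, 189] -> [-135, 189]
  [-38, 18, -5, 12] -> [-38, 18] -> [342, -162] -> [-162, 342] -> [-162, 342]
  [-4, -11, -23, 23] -> [-4, -11] -> [36, 99] -> [36, 99] -> [36, 99]
  [-11, -11, -23, 31, -14, -43, -17, -22] -> [-11, -11] -> [99, 99] -> [99, 99] -> [99]
  [16, -22, -15, -40, 7, 24, 30, -25] -> [16, -22] -> [-144, 198] -> [-144, 198] -> [-144, 198]
  [30, -30, -46] -> [30, -30] -> [-270, 270] -> [-270, 270] -> [-270, 270]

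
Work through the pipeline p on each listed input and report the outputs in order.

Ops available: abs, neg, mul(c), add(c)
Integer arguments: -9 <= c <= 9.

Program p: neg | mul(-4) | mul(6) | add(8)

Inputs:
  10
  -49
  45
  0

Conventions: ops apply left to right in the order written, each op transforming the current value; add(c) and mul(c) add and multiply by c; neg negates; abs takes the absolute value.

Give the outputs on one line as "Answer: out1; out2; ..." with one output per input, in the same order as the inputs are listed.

248; -1168; 1088; 8

Execution, op by op:
  10 -> -10 -> 40 -> 240 -> 248
  -49 -> 49 -> -196 -> -1176 -> -1168
  45 -> -45 -> 180 -> 1080 -> 1088
  0 -> 0 -> 0 -> 0 -> 8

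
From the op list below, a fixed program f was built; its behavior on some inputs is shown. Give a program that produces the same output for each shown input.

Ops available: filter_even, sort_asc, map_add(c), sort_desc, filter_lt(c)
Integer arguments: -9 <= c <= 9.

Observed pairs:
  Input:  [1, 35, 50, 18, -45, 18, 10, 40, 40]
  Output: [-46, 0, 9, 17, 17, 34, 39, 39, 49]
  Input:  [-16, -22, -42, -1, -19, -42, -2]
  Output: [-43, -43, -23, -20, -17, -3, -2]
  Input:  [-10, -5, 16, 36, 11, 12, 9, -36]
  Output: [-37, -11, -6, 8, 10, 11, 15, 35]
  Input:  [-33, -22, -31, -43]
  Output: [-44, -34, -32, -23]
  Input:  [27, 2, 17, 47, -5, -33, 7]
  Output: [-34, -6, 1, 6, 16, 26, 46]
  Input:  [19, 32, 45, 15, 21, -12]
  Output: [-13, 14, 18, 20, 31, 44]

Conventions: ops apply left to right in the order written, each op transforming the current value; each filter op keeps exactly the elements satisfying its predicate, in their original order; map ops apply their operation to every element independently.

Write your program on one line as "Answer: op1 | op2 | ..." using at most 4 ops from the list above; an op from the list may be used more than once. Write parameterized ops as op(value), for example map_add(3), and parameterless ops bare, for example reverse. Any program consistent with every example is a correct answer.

sort_asc | sort_desc | map_add(-1) | sort_asc

Check, running the answer program on each example:
  [1, 35, 50, 18, -45, 18, 10, 40, 40] -> [-45, 1, 10, 18, 18, 35, 40, 40, 50] -> [50, 40, 40, 35, 18, 18, 10, 1, -45] -> [49, 39, 39, 34, 17, 17, 9, 0, -46] -> [-46, 0, 9, 17, 17, 34, 39, 39, 49]
  [-16, -22, -42, -1, -19, -42, -2] -> [-42, -42, -22, -19, -16, -2, -1] -> [-1, -2, -16, -19, -22, -42, -42] -> [-2, -3, -17, -20, -23, -43, -43] -> [-43, -43, -23, -20, -17, -3, -2]
  [-10, -5, 16, 36, 11, 12, 9, -36] -> [-36, -10, -5, 9, 11, 12, 16, 36] -> [36, 16, 12, 11, 9, -5, -10, -36] -> [35, 15, 11, 10, 8, -6, -11, -37] -> [-37, -11, -6, 8, 10, 11, 15, 35]
  [-33, -22, -31, -43] -> [-43, -33, -31, -22] -> [-22, -31, -33, -43] -> [-23, -32, -34, -44] -> [-44, -34, -32, -23]
  [27, 2, 17, 47, -5, -33, 7] -> [-33, -5, 2, 7, 17, 27, 47] -> [47, 27, 17, 7, 2, -5, -33] -> [46, 26, 16, 6, 1, -6, -34] -> [-34, -6, 1, 6, 16, 26, 46]
  [19, 32, 45, 15, 21, -12] -> [-12, 15, 19, 21, 32, 45] -> [45, 32, 21, 19, 15, -12] -> [44, 31, 20, 18, 14, -13] -> [-13, 14, 18, 20, 31, 44]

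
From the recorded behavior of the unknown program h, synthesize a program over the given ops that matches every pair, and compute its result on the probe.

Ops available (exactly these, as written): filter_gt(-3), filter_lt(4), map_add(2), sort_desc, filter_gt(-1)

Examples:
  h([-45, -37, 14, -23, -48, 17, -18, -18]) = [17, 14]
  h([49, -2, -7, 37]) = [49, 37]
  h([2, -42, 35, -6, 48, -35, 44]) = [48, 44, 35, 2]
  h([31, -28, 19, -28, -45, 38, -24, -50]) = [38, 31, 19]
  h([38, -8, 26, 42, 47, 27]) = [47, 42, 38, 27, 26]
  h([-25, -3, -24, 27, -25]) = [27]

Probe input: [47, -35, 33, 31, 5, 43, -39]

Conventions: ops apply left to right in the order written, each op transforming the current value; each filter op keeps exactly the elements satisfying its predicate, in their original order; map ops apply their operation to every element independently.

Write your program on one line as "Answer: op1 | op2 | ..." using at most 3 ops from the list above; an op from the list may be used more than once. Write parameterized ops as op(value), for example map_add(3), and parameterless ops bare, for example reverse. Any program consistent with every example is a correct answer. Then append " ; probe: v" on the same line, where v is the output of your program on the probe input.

filter_gt(-3) | sort_desc | filter_gt(-1) ; probe: [47, 43, 33, 31, 5]

Check, running the answer program on each example:
  [-45, -37, 14, -23, -48, 17, -18, -18] -> [14, 17] -> [17, 14] -> [17, 14]
  [49, -2, -7, 37] -> [49, -2, 37] -> [49, 37, -2] -> [49, 37]
  [2, -42, 35, -6, 48, -35, 44] -> [2, 35, 48, 44] -> [48, 44, 35, 2] -> [48, 44, 35, 2]
  [31, -28, 19, -28, -45, 38, -24, -50] -> [31, 19, 38] -> [38, 31, 19] -> [38, 31, 19]
  [38, -8, 26, 42, 47, 27] -> [38, 26, 42, 47, 27] -> [47, 42, 38, 27, 26] -> [47, 42, 38, 27, 26]
  [-25, -3, -24, 27, -25] -> [27] -> [27] -> [27]
  probe: [47, -35, 33, 31, 5, 43, -39] -> [47, 33, 31, 5, 43] -> [47, 43, 33, 31, 5] -> [47, 43, 33, 31, 5]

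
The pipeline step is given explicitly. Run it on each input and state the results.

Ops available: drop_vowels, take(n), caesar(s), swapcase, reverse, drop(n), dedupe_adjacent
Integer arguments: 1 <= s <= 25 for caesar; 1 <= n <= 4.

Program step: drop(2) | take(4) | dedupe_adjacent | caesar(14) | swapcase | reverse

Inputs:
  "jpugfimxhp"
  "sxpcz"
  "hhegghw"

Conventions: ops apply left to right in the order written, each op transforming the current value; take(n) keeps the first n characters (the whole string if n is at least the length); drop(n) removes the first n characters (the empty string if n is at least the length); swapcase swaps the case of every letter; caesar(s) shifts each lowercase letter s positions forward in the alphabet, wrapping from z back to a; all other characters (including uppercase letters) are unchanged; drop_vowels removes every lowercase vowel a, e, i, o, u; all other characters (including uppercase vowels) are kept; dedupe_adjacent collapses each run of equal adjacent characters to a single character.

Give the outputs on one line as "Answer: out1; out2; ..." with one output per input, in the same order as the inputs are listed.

Execution, op by op:
  "jpugfimxhp" -> "ugfimxhp" -> "ugfi" -> "ugfi" -> "iutw" -> "IUTW" -> "WTUI"
  "sxpcz" -> "pcz" -> "pcz" -> "pcz" -> "dqn" -> "DQN" -> "NQD"
  "hhegghw" -> "egghw" -> "eggh" -> "egh" -> "suv" -> "SUV" -> "VUS"

"WTUI"; "NQD"; "VUS"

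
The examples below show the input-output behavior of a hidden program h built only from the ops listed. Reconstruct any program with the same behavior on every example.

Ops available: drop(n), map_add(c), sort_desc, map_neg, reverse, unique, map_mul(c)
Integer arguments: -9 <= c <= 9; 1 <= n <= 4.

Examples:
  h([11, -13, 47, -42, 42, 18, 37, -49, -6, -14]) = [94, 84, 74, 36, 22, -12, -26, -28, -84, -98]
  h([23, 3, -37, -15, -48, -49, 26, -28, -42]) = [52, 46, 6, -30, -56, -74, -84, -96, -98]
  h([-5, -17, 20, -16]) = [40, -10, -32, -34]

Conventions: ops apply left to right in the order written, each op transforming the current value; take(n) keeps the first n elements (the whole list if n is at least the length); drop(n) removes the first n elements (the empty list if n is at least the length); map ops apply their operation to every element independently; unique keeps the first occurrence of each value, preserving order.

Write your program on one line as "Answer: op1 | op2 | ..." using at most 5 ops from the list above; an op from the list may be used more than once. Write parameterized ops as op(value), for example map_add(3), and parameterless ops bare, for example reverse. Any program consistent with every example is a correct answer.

map_neg | map_mul(2) | map_neg | sort_desc

Check, running the answer program on each example:
  [11, -13, 47, -42, 42, 18, 37, -49, -6, -14] -> [-11, 13, -47, 42, -42, -18, -37, 49, 6, 14] -> [-22, 26, -94, 84, -84, -36, -74, 98, 12, 28] -> [22, -26, 94, -84, 84, 36, 74, -98, -12, -28] -> [94, 84, 74, 36, 22, -12, -26, -28, -84, -98]
  [23, 3, -37, -15, -48, -49, 26, -28, -42] -> [-23, -3, 37, 15, 48, 49, -26, 28, 42] -> [-46, -6, 74, 30, 96, 98, -52, 56, 84] -> [46, 6, -74, -30, -96, -98, 52, -56, -84] -> [52, 46, 6, -30, -56, -74, -84, -96, -98]
  [-5, -17, 20, -16] -> [5, 17, -20, 16] -> [10, 34, -40, 32] -> [-10, -34, 40, -32] -> [40, -10, -32, -34]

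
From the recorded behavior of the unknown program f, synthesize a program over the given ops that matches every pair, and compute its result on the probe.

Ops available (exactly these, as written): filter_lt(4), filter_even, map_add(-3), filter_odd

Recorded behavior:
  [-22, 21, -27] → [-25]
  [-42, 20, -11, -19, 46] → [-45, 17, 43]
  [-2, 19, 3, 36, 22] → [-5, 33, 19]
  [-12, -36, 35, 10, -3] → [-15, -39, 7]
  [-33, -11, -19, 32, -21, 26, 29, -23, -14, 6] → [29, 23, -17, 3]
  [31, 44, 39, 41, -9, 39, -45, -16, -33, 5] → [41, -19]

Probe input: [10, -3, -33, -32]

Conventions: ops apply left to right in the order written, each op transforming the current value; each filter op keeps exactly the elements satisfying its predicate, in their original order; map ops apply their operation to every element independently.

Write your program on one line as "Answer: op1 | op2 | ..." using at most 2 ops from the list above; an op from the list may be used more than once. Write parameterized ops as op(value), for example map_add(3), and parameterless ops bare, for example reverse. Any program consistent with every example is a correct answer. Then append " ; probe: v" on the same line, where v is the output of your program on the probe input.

filter_even | map_add(-3) ; probe: [7, -35]

Check, running the answer program on each example:
  [-22, 21, -27] -> [-22] -> [-25]
  [-42, 20, -11, -19, 46] -> [-42, 20, 46] -> [-45, 17, 43]
  [-2, 19, 3, 36, 22] -> [-2, 36, 22] -> [-5, 33, 19]
  [-12, -36, 35, 10, -3] -> [-12, -36, 10] -> [-15, -39, 7]
  [-33, -11, -19, 32, -21, 26, 29, -23, -14, 6] -> [32, 26, -14, 6] -> [29, 23, -17, 3]
  [31, 44, 39, 41, -9, 39, -45, -16, -33, 5] -> [44, -16] -> [41, -19]
  probe: [10, -3, -33, -32] -> [10, -32] -> [7, -35]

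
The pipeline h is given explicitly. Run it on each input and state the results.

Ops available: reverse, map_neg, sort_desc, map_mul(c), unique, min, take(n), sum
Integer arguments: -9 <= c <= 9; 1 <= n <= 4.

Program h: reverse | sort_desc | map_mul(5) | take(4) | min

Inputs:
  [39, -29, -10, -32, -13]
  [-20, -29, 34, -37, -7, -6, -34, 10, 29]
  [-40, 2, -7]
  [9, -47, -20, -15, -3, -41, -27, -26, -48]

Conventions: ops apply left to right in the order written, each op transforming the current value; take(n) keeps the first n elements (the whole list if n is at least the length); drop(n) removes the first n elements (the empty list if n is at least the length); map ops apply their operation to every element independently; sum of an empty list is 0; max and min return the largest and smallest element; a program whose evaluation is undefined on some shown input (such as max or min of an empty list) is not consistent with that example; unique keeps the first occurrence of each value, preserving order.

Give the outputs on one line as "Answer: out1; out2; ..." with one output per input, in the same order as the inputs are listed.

Execution, op by op:
  [39, -29, -10, -32, -13] -> [-13, -32, -10, -29, 39] -> [39, -10, -13, -29, -32] -> [195, -50, -65, -145, -160] -> [195, -50, -65, -145] -> -145
  [-20, -29, 34, -37, -7, -6, -34, 10, 29] -> [29, 10, -34, -6, -7, -37, 34, -29, -20] -> [34, 29, 10, -6, -7, -20, -29, -34, -37] -> [170, 145, 50, -30, -35, -100, -145, -170, -185] -> [170, 145, 50, -30] -> -30
  [-40, 2, -7] -> [-7, 2, -40] -> [2, -7, -40] -> [10, -35, -200] -> [10, -35, -200] -> -200
  [9, -47, -20, -15, -3, -41, -27, -26, -48] -> [-48, -26, -27, -41, -3, -15, -20, -47, 9] -> [9, -3, -15, -20, -26, -27, -41, -47, -48] -> [45, -15, -75, -100, -130, -135, -205, -235, -240] -> [45, -15, -75, -100] -> -100

-145; -30; -200; -100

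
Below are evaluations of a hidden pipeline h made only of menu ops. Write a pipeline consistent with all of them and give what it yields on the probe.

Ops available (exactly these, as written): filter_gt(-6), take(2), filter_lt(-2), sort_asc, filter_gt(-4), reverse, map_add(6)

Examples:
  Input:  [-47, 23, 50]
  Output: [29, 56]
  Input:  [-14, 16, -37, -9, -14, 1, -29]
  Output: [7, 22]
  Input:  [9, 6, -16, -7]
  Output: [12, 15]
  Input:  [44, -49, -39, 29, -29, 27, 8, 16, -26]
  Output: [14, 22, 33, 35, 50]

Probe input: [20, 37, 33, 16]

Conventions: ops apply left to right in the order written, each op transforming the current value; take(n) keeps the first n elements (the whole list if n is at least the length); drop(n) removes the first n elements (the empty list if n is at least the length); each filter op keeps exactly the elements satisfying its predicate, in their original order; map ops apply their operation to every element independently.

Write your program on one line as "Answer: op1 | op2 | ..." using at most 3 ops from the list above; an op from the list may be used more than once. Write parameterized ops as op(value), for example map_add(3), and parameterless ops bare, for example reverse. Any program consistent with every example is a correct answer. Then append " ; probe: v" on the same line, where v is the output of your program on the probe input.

sort_asc | filter_gt(-4) | map_add(6) ; probe: [22, 26, 39, 43]

Check, running the answer program on each example:
  [-47, 23, 50] -> [-47, 23, 50] -> [23, 50] -> [29, 56]
  [-14, 16, -37, -9, -14, 1, -29] -> [-37, -29, -14, -14, -9, 1, 16] -> [1, 16] -> [7, 22]
  [9, 6, -16, -7] -> [-16, -7, 6, 9] -> [6, 9] -> [12, 15]
  [44, -49, -39, 29, -29, 27, 8, 16, -26] -> [-49, -39, -29, -26, 8, 16, 27, 29, 44] -> [8, 16, 27, 29, 44] -> [14, 22, 33, 35, 50]
  probe: [20, 37, 33, 16] -> [16, 20, 33, 37] -> [16, 20, 33, 37] -> [22, 26, 39, 43]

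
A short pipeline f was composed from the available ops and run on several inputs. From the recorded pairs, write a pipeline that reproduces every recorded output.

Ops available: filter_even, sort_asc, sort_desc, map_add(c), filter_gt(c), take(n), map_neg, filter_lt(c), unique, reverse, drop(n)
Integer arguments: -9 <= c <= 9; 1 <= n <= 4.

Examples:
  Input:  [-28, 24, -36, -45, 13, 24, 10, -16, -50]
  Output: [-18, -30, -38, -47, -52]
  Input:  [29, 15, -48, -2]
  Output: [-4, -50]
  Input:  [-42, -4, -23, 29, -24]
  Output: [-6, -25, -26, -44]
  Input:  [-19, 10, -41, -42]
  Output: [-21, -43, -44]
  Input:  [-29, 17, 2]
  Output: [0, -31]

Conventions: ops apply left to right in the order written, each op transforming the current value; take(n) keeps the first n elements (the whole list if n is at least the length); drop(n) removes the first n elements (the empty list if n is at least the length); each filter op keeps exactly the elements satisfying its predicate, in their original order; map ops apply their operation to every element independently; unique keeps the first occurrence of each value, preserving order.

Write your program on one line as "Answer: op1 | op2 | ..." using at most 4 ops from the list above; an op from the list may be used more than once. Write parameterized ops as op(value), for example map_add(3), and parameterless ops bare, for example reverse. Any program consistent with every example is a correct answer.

unique | filter_lt(6) | map_add(-2) | sort_desc

Check, running the answer program on each example:
  [-28, 24, -36, -45, 13, 24, 10, -16, -50] -> [-28, 24, -36, -45, 13, 10, -16, -50] -> [-28, -36, -45, -16, -50] -> [-30, -38, -47, -18, -52] -> [-18, -30, -38, -47, -52]
  [29, 15, -48, -2] -> [29, 15, -48, -2] -> [-48, -2] -> [-50, -4] -> [-4, -50]
  [-42, -4, -23, 29, -24] -> [-42, -4, -23, 29, -24] -> [-42, -4, -23, -24] -> [-44, -6, -25, -26] -> [-6, -25, -26, -44]
  [-19, 10, -41, -42] -> [-19, 10, -41, -42] -> [-19, -41, -42] -> [-21, -43, -44] -> [-21, -43, -44]
  [-29, 17, 2] -> [-29, 17, 2] -> [-29, 2] -> [-31, 0] -> [0, -31]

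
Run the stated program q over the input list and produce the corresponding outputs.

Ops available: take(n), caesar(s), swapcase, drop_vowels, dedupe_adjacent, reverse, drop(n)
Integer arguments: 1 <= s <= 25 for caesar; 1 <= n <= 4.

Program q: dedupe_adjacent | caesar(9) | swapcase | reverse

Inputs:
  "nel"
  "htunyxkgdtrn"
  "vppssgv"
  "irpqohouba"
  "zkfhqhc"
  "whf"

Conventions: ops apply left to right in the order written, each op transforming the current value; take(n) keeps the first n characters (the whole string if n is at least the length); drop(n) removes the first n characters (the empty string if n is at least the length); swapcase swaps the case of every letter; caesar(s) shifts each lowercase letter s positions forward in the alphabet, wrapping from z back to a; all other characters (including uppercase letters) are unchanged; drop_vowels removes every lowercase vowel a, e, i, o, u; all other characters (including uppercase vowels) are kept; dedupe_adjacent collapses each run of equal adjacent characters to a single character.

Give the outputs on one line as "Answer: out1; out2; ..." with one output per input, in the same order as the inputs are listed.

"UNW"; "WACMPTGHWDCQ"; "EPBYE"; "JKDXQXZYAR"; "LQZQOTI"; "OQF"

Execution, op by op:
  "nel" -> "nel" -> "wnu" -> "WNU" -> "UNW"
  "htunyxkgdtrn" -> "htunyxkgdtrn" -> "qcdwhgtpmcaw" -> "QCDWHGTPMCAW" -> "WACMPTGHWDCQ"
  "vppssgv" -> "vpsgv" -> "eybpe" -> "EYBPE" -> "EPBYE"
  "irpqohouba" -> "irpqohouba" -> "rayzxqxdkj" -> "RAYZXQXDKJ" -> "JKDXQXZYAR"
  "zkfhqhc" -> "zkfhqhc" -> "itoqzql" -> "ITOQZQL" -> "LQZQOTI"
  "whf" -> "whf" -> "fqo" -> "FQO" -> "OQF"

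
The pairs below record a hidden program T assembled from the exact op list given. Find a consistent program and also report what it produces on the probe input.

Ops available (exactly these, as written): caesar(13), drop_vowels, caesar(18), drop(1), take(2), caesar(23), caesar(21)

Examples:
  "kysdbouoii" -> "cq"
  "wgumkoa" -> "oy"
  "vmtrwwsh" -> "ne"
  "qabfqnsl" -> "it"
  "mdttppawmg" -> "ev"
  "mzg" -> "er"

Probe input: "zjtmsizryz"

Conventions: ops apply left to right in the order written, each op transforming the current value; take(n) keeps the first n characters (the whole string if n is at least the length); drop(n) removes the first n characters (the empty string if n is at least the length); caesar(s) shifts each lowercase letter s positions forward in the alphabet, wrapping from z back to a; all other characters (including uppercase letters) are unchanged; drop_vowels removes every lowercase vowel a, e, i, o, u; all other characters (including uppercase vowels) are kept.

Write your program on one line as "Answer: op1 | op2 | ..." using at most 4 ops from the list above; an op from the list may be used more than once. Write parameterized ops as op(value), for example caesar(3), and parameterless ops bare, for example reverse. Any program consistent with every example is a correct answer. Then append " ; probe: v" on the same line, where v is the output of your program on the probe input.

drop_vowels | take(2) | caesar(18) ; probe: "rb"

Check, running the answer program on each example:
  "kysdbouoii" -> "kysdb" -> "ky" -> "cq"
  "wgumkoa" -> "wgmk" -> "wg" -> "oy"
  "vmtrwwsh" -> "vmtrwwsh" -> "vm" -> "ne"
  "qabfqnsl" -> "qbfqnsl" -> "qb" -> "it"
  "mdttppawmg" -> "mdttppwmg" -> "md" -> "ev"
  "mzg" -> "mzg" -> "mz" -> "er"
  probe: "zjtmsizryz" -> "zjtmszryz" -> "zj" -> "rb"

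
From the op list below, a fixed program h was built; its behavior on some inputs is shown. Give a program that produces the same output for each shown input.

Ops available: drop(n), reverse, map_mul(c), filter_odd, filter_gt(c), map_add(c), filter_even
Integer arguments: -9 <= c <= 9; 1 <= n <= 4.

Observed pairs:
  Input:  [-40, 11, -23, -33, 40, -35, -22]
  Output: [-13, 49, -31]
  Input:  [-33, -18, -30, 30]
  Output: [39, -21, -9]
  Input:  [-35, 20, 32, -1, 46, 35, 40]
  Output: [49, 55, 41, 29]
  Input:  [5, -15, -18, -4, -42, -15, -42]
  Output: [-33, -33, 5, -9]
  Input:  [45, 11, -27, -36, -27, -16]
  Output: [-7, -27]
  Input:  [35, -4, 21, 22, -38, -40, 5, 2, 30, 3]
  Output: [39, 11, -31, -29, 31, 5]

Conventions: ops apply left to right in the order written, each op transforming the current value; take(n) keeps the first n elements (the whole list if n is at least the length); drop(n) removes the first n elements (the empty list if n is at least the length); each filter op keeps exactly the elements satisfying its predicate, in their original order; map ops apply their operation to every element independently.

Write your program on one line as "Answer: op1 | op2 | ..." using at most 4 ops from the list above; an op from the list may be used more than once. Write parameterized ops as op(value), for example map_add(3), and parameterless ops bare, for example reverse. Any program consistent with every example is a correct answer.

map_add(9) | filter_odd | reverse

Check, running the answer program on each example:
  [-40, 11, -23, -33, 40, -35, -22] -> [-31, 20, -14, -24, 49, -26, -13] -> [-31, 49, -13] -> [-13, 49, -31]
  [-33, -18, -30, 30] -> [-24, -9, -21, 39] -> [-9, -21, 39] -> [39, -21, -9]
  [-35, 20, 32, -1, 46, 35, 40] -> [-26, 29, 41, 8, 55, 44, 49] -> [29, 41, 55, 49] -> [49, 55, 41, 29]
  [5, -15, -18, -4, -42, -15, -42] -> [14, -6, -9, 5, -33, -6, -33] -> [-9, 5, -33, -33] -> [-33, -33, 5, -9]
  [45, 11, -27, -36, -27, -16] -> [54, 20, -18, -27, -18, -7] -> [-27, -7] -> [-7, -27]
  [35, -4, 21, 22, -38, -40, 5, 2, 30, 3] -> [44, 5, 30, 31, -29, -31, 14, 11, 39, 12] -> [5, 31, -29, -31, 11, 39] -> [39, 11, -31, -29, 31, 5]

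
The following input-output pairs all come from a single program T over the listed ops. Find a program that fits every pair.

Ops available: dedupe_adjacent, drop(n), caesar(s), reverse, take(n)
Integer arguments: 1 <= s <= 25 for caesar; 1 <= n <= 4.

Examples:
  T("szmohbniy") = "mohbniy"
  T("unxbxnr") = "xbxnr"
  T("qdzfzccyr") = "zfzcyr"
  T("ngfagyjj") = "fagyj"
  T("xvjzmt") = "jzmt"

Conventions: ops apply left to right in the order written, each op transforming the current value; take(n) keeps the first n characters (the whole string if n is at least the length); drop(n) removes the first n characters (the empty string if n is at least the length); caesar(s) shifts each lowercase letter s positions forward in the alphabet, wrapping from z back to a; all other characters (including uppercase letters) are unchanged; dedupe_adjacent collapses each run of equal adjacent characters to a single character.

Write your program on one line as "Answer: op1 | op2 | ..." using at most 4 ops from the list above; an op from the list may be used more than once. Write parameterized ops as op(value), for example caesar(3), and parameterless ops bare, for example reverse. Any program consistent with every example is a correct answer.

reverse | dedupe_adjacent | reverse | drop(2)

Check, running the answer program on each example:
  "szmohbniy" -> "yinbhomzs" -> "yinbhomzs" -> "szmohbniy" -> "mohbniy"
  "unxbxnr" -> "rnxbxnu" -> "rnxbxnu" -> "unxbxnr" -> "xbxnr"
  "qdzfzccyr" -> "rycczfzdq" -> "ryczfzdq" -> "qdzfzcyr" -> "zfzcyr"
  "ngfagyjj" -> "jjygafgn" -> "jygafgn" -> "ngfagyj" -> "fagyj"
  "xvjzmt" -> "tmzjvx" -> "tmzjvx" -> "xvjzmt" -> "jzmt"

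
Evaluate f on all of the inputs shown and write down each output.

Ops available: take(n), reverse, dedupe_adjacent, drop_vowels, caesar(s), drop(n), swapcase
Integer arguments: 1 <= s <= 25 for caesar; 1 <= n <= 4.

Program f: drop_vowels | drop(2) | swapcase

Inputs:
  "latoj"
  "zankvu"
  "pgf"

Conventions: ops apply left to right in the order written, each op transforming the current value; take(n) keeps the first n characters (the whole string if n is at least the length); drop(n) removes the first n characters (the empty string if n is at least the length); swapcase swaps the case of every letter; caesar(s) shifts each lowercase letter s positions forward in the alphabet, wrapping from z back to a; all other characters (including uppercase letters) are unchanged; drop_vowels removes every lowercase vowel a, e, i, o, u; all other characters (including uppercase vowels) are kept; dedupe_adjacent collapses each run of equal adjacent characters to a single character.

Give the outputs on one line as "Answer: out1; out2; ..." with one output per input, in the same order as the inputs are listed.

Execution, op by op:
  "latoj" -> "ltj" -> "j" -> "J"
  "zankvu" -> "znkv" -> "kv" -> "KV"
  "pgf" -> "pgf" -> "f" -> "F"

"J"; "KV"; "F"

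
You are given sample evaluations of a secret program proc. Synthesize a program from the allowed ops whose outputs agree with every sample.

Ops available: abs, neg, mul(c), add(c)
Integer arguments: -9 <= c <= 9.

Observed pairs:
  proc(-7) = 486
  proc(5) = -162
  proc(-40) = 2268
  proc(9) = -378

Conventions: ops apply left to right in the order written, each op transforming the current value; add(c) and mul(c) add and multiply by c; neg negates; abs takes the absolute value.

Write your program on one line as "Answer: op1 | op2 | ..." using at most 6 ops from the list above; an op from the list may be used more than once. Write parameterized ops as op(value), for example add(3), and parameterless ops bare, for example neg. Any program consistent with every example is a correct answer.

mul(-2) | add(4) | mul(3) | mul(-9) | neg

Check, running the answer program on each example:
  -7 -> 14 -> 18 -> 54 -> -486 -> 486
  5 -> -10 -> -6 -> -18 -> 162 -> -162
  -40 -> 80 -> 84 -> 252 -> -2268 -> 2268
  9 -> -18 -> -14 -> -42 -> 378 -> -378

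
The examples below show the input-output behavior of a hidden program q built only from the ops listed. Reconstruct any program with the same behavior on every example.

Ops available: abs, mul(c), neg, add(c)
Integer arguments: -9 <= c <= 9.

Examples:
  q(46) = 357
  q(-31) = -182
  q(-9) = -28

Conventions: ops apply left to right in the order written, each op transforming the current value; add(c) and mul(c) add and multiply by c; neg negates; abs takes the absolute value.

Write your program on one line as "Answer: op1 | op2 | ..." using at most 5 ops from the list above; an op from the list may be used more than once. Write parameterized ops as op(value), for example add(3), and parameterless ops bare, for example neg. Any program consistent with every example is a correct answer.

neg | add(-5) | neg | mul(7)

Check, running the answer program on each example:
  46 -> -46 -> -51 -> 51 -> 357
  -31 -> 31 -> 26 -> -26 -> -182
  -9 -> 9 -> 4 -> -4 -> -28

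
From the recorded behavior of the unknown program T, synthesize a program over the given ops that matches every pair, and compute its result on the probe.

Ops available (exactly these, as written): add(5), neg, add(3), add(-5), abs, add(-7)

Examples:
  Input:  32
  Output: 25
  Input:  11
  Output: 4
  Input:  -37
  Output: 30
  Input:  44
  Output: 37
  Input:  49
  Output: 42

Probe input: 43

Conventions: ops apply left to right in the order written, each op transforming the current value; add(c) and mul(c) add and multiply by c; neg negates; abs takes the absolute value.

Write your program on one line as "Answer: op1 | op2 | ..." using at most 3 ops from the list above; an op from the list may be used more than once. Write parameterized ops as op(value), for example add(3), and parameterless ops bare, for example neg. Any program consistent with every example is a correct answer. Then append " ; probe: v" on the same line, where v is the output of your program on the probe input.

abs | add(-7) ; probe: 36

Check, running the answer program on each example:
  32 -> 32 -> 25
  11 -> 11 -> 4
  -37 -> 37 -> 30
  44 -> 44 -> 37
  49 -> 49 -> 42
  probe: 43 -> 43 -> 36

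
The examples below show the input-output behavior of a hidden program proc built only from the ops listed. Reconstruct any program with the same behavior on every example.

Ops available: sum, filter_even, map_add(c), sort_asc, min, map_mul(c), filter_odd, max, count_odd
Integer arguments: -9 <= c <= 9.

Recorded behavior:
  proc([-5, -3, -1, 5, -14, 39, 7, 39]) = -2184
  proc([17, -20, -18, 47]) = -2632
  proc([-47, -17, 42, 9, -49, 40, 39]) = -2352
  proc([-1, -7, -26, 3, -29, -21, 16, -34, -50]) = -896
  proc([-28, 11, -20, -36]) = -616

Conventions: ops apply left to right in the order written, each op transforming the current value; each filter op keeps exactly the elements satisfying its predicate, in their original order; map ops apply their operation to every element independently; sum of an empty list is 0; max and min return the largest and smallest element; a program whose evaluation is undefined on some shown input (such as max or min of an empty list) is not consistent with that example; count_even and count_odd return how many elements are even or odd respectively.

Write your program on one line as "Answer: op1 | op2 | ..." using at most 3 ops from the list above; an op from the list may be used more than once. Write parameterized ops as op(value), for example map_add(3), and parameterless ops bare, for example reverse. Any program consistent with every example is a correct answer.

map_mul(7) | map_mul(-8) | min

Check, running the answer program on each example:
  [-5, -3, -1, 5, -14, 39, 7, 39] -> [-35, -21, -7, 35, -98, 273, 49, 273] -> [280, 168, 56, -280, 784, -2184, -392, -2184] -> -2184
  [17, -20, -18, 47] -> [119, -140, -126, 329] -> [-952, 1120, 1008, -2632] -> -2632
  [-47, -17, 42, 9, -49, 40, 39] -> [-329, -119, 294, 63, -343, 280, 273] -> [2632, 952, -2352, -504, 2744, -2240, -2184] -> -2352
  [-1, -7, -26, 3, -29, -21, 16, -34, -50] -> [-7, -49, -182, 21, -203, -147, 112, -238, -350] -> [56, 392, 1456, -168, 1624, 1176, -896, 1904, 2800] -> -896
  [-28, 11, -20, -36] -> [-196, 77, -140, -252] -> [1568, -616, 1120, 2016] -> -616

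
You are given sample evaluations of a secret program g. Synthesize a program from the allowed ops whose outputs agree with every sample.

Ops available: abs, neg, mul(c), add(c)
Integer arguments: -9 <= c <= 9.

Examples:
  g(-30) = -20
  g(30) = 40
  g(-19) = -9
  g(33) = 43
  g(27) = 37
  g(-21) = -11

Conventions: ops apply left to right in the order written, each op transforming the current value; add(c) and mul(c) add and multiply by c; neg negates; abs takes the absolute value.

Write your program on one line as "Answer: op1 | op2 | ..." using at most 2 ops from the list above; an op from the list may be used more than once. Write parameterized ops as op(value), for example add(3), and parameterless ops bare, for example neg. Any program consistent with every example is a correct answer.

add(8) | add(2)

Check, running the answer program on each example:
  -30 -> -22 -> -20
  30 -> 38 -> 40
  -19 -> -11 -> -9
  33 -> 41 -> 43
  27 -> 35 -> 37
  -21 -> -13 -> -11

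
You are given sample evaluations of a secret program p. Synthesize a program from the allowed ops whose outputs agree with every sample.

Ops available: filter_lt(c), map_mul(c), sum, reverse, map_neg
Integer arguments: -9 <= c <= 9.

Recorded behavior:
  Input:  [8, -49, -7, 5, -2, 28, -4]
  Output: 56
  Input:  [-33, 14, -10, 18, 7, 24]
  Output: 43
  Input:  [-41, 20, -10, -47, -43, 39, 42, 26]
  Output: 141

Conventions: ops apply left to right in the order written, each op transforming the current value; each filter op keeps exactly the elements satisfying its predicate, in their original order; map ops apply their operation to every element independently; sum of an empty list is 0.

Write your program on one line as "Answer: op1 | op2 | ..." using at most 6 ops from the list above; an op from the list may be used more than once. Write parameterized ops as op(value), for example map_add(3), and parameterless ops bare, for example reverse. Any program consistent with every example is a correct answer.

filter_lt(0) | filter_lt(-4) | map_neg | reverse | sum

Check, running the answer program on each example:
  [8, -49, -7, 5, -2, 28, -4] -> [-49, -7, -2, -4] -> [-49, -7] -> [49, 7] -> [7, 49] -> 56
  [-33, 14, -10, 18, 7, 24] -> [-33, -10] -> [-33, -10] -> [33, 10] -> [10, 33] -> 43
  [-41, 20, -10, -47, -43, 39, 42, 26] -> [-41, -10, -47, -43] -> [-41, -10, -47, -43] -> [41, 10, 47, 43] -> [43, 47, 10, 41] -> 141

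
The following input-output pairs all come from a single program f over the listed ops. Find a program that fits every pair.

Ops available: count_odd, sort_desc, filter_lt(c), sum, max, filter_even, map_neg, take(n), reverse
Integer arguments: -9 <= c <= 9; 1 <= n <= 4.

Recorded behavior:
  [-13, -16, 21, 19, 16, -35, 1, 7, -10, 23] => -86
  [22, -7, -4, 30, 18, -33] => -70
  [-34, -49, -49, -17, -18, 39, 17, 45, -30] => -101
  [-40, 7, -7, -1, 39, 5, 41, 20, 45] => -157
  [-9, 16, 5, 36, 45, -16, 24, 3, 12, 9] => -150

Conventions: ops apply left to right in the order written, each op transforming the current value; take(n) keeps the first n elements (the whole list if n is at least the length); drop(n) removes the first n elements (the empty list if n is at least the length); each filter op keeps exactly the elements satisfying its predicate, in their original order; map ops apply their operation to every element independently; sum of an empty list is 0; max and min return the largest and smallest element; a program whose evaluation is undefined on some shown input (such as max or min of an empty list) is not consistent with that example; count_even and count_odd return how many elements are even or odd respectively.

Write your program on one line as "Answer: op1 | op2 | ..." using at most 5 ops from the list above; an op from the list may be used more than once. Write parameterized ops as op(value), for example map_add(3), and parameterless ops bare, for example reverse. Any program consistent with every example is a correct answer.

map_neg | filter_lt(-1) | sort_desc | sum

Check, running the answer program on each example:
  [-13, -16, 21, 19, 16, -35, 1, 7, -10, 23] -> [13, 16, -21, -19, -16, 35, -1, -7, 10, -23] -> [-21, -19, -16, -7, -23] -> [-7, -16, -19, -21, -23] -> -86
  [22, -7, -4, 30, 18, -33] -> [-22, 7, 4, -30, -18, 33] -> [-22, -30, -18] -> [-18, -22, -30] -> -70
  [-34, -49, -49, -17, -18, 39, 17, 45, -30] -> [34, 49, 49, 17, 18, -39, -17, -45, 30] -> [-39, -17, -45] -> [-17, -39, -45] -> -101
  [-40, 7, -7, -1, 39, 5, 41, 20, 45] -> [40, -7, 7, 1, -39, -5, -41, -20, -45] -> [-7, -39, -5, -41, -20, -45] -> [-5, -7, -20, -39, -41, -45] -> -157
  [-9, 16, 5, 36, 45, -16, 24, 3, 12, 9] -> [9, -16, -5, -36, -45, 16, -24, -3, -12, -9] -> [-16, -5, -36, -45, -24, -3, -12, -9] -> [-3, -5, -9, -12, -16, -24, -36, -45] -> -150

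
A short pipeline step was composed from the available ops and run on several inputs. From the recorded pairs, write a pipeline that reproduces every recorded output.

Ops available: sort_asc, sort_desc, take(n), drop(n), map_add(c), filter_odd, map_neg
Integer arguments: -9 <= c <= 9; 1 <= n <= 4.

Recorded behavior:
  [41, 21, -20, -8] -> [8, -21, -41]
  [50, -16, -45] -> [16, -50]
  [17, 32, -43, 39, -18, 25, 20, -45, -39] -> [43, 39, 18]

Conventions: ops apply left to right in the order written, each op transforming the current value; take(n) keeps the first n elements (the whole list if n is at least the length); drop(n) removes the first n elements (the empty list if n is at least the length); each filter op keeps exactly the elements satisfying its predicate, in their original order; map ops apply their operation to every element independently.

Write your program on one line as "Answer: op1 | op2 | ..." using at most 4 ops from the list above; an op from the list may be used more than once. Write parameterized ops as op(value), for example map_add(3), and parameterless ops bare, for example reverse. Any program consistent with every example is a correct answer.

sort_asc | drop(1) | take(3) | map_neg

Check, running the answer program on each example:
  [41, 21, -20, -8] -> [-20, -8, 21, 41] -> [-8, 21, 41] -> [-8, 21, 41] -> [8, -21, -41]
  [50, -16, -45] -> [-45, -16, 50] -> [-16, 50] -> [-16, 50] -> [16, -50]
  [17, 32, -43, 39, -18, 25, 20, -45, -39] -> [-45, -43, -39, -18, 17, 20, 25, 32, 39] -> [-43, -39, -18, 17, 20, 25, 32, 39] -> [-43, -39, -18] -> [43, 39, 18]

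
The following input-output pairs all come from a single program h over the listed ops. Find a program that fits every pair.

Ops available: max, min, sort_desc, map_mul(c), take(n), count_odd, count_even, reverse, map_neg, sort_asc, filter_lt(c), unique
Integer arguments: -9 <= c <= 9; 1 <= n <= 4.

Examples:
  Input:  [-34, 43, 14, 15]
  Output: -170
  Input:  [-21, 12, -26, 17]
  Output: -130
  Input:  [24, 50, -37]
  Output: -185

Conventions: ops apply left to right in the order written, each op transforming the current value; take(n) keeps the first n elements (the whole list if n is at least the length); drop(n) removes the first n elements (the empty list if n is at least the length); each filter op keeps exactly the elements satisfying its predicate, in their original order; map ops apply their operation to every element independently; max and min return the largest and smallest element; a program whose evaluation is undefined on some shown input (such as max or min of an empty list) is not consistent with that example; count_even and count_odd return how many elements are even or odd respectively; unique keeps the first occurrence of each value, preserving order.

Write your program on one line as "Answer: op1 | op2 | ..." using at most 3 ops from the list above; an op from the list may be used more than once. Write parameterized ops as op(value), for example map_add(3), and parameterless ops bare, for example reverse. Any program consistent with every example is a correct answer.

map_mul(5) | min

Check, running the answer program on each example:
  [-34, 43, 14, 15] -> [-170, 215, 70, 75] -> -170
  [-21, 12, -26, 17] -> [-105, 60, -130, 85] -> -130
  [24, 50, -37] -> [120, 250, -185] -> -185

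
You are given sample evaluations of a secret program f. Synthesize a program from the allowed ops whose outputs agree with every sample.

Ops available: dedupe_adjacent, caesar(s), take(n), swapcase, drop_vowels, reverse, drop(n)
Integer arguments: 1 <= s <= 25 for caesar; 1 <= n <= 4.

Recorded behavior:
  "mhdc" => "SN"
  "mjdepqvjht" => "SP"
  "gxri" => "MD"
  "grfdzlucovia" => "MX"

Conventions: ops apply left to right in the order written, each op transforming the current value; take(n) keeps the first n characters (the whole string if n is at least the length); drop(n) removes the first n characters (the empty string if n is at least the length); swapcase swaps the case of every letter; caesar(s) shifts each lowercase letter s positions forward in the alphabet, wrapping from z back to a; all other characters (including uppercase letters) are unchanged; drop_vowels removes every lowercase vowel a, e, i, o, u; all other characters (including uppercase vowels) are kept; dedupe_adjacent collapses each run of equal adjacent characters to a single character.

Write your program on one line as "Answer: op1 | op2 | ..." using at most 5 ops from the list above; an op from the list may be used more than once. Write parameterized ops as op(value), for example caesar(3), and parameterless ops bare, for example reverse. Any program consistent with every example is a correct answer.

drop_vowels | caesar(19) | caesar(13) | swapcase | take(2)

Check, running the answer program on each example:
  "mhdc" -> "mhdc" -> "fawv" -> "snji" -> "SNJI" -> "SN"
  "mjdepqvjht" -> "mjdpqvjht" -> "fcwijocam" -> "spjvwbpnz" -> "SPJVWBPNZ" -> "SP"
  "gxri" -> "gxr" -> "zqk" -> "mdx" -> "MDX" -> "MD"
  "grfdzlucovia" -> "grfdzlcv" -> "zkywsevo" -> "mxljfrib" -> "MXLJFRIB" -> "MX"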